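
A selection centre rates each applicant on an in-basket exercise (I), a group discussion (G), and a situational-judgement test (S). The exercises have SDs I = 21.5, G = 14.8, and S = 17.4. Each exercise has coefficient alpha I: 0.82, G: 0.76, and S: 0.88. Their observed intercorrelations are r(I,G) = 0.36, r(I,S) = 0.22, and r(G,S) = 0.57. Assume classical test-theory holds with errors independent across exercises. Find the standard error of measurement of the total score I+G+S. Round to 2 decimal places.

13.12

Var(total) = 984.05 + 687.281 = 1671.33.
True-score variance = 811.944 + 687.281 = 1499.22, so reliability = 0.8970.
Error variance = 1671.33 − 1499.22 = 172.106; SEM = √172.106 = 13.12.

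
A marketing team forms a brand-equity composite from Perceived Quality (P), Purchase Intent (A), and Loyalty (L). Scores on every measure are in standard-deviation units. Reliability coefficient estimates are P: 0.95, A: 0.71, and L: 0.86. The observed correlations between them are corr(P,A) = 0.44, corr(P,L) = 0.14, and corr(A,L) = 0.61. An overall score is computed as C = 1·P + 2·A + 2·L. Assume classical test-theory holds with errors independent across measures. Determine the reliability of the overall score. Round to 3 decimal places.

0.891

Var(C) = 1 + 2² + 2² + 2·[2·0.44 + 2·0.14 + 4·0.61] = 9 + 7.2 = 16.2.
Under uncorrelated errors the observed covariances equal the true-score covariances, so only the own-variance terms attenuate.
True-score variance = [0.95 + 2²·0.71 + 2²·0.86] + 7.2 = 7.23 + 7.2 = 14.43.
Reliability = 14.43 / 16.2 = 0.891.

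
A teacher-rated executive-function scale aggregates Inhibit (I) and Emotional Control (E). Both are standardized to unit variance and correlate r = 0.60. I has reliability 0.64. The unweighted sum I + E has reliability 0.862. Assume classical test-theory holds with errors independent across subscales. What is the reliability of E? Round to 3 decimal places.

0.918

Var(I+E) = 2 + 2·0.60 = 3.200.
True-score variance = ρ_I + ρ_E + 2·0.60, so 0.862 = (0.64 + ρ_E + 1.20) / 3.200.
ρ_E = 0.862·3.200 − 0.64 − 1.20 = 0.918.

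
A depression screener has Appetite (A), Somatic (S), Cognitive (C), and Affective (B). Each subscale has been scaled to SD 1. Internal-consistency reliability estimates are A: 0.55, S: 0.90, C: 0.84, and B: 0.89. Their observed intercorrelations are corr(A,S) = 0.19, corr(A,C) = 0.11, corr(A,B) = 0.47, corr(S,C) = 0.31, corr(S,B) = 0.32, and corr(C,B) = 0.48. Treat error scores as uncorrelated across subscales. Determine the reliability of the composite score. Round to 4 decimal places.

Var(A+S+C+B) = 4 + 2·[0.19 + 0.11 + 0.47 + 0.31 + 0.32 + 0.48] = 4 + 3.76 = 7.76.
With uncorrelated errors the cross-covariances are all true-score covariance, so they carry over unchanged; only the diagonal terms shrink to ρᵢσᵢ².
True-score variance = [0.55 + 0.90 + 0.84 + 0.89] + 3.76 = 3.18 + 3.76 = 6.94.
Reliability = 6.94 / 7.76 = 0.8943.

0.8943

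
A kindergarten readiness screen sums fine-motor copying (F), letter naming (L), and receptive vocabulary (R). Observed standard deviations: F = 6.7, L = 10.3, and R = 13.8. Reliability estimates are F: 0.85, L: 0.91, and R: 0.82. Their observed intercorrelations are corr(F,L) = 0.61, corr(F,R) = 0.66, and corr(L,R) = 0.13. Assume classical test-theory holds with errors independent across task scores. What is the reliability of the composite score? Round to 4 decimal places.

Var(F+L+R) = 6.7² + 10.3² + 13.8² + 2·[6.7·10.3·0.61 + 6.7·13.8·0.66 + 10.3·13.8·0.13] = 341.42 + 243.196 = 584.616.
With uncorrelated errors the cross-covariances are all true-score covariance, so they carry over unchanged; only the diagonal terms shrink to ρᵢσᵢ².
True-score variance = [6.7²·0.85 + 10.3²·0.91 + 13.8²·0.82] + 243.196 = 290.859 + 243.196 = 534.055.
Reliability = 534.055 / 584.616 = 0.9135.

0.9135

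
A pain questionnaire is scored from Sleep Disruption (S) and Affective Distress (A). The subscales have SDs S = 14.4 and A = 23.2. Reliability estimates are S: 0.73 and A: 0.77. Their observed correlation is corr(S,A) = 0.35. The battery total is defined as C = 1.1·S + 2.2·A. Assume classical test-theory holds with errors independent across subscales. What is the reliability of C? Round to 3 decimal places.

0.805

Var(C) = 1.1²·14.4² + 2.2²·23.2² + 2·[2.42·14.4·23.2·0.35] = 2855.99 + 565.932 = 3421.92.
Under uncorrelated errors the observed covariances equal the true-score covariances, so only the own-variance terms attenuate.
True-score variance = [1.1²·14.4²·0.73 + 2.2²·23.2²·0.77] + 565.932 = 2189.07 + 565.932 = 2755.01.
Reliability = 2755.01 / 3421.92 = 0.805.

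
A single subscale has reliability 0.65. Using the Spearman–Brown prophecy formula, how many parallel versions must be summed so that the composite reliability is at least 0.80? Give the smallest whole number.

3

k ≥ ρ*(1−ρ₁)/(ρ₁(1−ρ*)) = 0.80·0.35 / (0.65·0.20) = 2.154.
Smallest integer k = 3.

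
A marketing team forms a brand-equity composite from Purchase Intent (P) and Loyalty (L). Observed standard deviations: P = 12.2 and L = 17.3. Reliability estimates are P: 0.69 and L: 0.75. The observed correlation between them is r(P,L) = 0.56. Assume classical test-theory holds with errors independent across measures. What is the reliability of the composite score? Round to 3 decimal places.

Var(P+L) = 12.2² + 17.3² + 2·[12.2·17.3·0.56] = 448.13 + 236.387 = 684.517.
With uncorrelated errors the cross-covariances are all true-score covariance, so they carry over unchanged; only the diagonal terms shrink to ρᵢσᵢ².
True-score variance = [12.2²·0.69 + 17.3²·0.75] + 236.387 = 327.167 + 236.387 = 563.554.
Reliability = 563.554 / 684.517 = 0.823.

0.823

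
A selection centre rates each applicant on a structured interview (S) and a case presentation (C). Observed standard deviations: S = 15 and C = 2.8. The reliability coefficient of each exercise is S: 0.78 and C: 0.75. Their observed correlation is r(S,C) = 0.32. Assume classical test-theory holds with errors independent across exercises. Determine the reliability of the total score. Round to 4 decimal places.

Var(S+C) = 15² + 2.8² + 2·[15·2.8·0.32] = 232.84 + 26.88 = 259.72.
With uncorrelated errors the cross-covariances are all true-score covariance, so they carry over unchanged; only the diagonal terms shrink to ρᵢσᵢ².
True-score variance = [15²·0.78 + 2.8²·0.75] + 26.88 = 181.38 + 26.88 = 208.26.
Reliability = 208.26 / 259.72 = 0.8019.

0.8019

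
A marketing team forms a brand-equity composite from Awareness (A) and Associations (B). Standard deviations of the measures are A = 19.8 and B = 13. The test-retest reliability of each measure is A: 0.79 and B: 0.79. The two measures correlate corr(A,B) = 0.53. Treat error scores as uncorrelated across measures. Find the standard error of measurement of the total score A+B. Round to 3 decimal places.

10.854

Var(total) = 561.04 + 272.844 = 833.884.
True-score variance = 443.222 + 272.844 = 716.066, so reliability = 0.8587.
Error variance = 833.884 − 716.066 = 117.818; SEM = √117.818 = 10.854.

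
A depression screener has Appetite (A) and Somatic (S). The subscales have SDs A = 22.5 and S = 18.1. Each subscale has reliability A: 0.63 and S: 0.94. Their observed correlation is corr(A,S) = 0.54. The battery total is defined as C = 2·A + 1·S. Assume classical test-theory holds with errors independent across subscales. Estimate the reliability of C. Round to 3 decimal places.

0.762

Var(C) = 2²·22.5² + 18.1² + 2·[2·22.5·18.1·0.54] = 2352.61 + 879.66 = 3232.27.
Because errors are independent across components, Cov(Tᵢ,Tⱼ) = Cov(Xᵢ,Xⱼ); the off-diagonal part of the true-score variance is the same as above.
True-score variance = [2²·22.5²·0.63 + 18.1²·0.94] + 879.66 = 1583.7 + 879.66 = 2463.36.
Reliability = 2463.36 / 3232.27 = 0.762.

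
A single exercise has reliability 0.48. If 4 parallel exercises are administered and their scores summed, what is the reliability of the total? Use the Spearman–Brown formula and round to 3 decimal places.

0.787

ρ_k = kρ / (1 + (k−1)ρ) = 4·0.48 / (1 + 3·0.48) = 1.920 / 2.440 = 0.787.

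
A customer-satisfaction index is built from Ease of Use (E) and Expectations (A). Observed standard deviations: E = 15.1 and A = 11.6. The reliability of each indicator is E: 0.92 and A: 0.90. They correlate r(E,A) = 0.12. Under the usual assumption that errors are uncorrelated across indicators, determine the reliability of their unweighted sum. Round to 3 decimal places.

Var(E+A) = 15.1² + 11.6² + 2·[15.1·11.6·0.12] = 362.57 + 42.0384 = 404.608.
Under uncorrelated errors the observed covariances equal the true-score covariances, so only the own-variance terms attenuate.
True-score variance = [15.1²·0.92 + 11.6²·0.90] + 42.0384 = 330.873 + 42.0384 = 372.912.
Reliability = 372.912 / 404.608 = 0.922.

0.922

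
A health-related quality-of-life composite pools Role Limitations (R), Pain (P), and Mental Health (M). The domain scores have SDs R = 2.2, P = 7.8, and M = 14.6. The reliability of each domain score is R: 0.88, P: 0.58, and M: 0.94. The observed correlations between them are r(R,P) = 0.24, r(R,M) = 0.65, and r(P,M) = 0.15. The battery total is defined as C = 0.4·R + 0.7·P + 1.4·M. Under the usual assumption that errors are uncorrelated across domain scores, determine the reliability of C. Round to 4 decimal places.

0.9258

Var(C) = 0.4²·2.2² + 0.7²·7.8² + 1.4²·14.6² + 2·[0.28·2.2·7.8·0.24 + 0.56·2.2·14.6·0.65 + 0.98·7.8·14.6·0.15] = 448.38 + 59.1704 = 507.55.
Under uncorrelated errors the observed covariances equal the true-score covariances, so only the own-variance terms attenuate.
True-score variance = [0.4²·2.2²·0.88 + 0.7²·7.8²·0.58 + 1.4²·14.6²·0.94] + 59.1704 = 410.698 + 59.1704 = 469.869.
Reliability = 469.869 / 507.55 = 0.9258.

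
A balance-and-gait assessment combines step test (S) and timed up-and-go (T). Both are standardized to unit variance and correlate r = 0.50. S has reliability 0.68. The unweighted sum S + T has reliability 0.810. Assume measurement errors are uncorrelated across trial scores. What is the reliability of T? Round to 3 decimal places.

Var(S+T) = 2 + 2·0.50 = 3.000.
True-score variance = ρ_S + ρ_T + 2·0.50, so 0.810 = (0.68 + ρ_T + 1.00) / 3.000.
ρ_T = 0.810·3.000 − 0.68 − 1.00 = 0.750.

0.750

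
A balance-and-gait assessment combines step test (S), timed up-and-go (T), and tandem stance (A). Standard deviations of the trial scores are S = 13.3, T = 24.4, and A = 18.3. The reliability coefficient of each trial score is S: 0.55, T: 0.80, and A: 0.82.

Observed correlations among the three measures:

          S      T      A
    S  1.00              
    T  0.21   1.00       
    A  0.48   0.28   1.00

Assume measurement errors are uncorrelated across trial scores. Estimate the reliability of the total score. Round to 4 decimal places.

Var(S+T+A) = 13.3² + 24.4² + 18.3² + 2·[13.3·24.4·0.21 + 13.3·18.3·0.48 + 24.4·18.3·0.28] = 1107.14 + 620.004 = 1727.14.
Under uncorrelated errors the observed covariances equal the true-score covariances, so only the own-variance terms attenuate.
True-score variance = [13.3²·0.55 + 24.4²·0.80 + 18.3²·0.82] + 620.004 = 848.187 + 620.004 = 1468.19.
Reliability = 1468.19 / 1727.14 = 0.8501.

0.8501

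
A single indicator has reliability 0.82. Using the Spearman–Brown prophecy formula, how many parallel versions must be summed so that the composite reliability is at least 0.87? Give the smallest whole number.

k ≥ ρ*(1−ρ₁)/(ρ₁(1−ρ*)) = 0.87·0.18 / (0.82·0.13) = 1.469.
Smallest integer k = 2.

2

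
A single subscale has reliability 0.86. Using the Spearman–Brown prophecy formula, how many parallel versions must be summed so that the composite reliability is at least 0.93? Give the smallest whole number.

k ≥ ρ*(1−ρ₁)/(ρ₁(1−ρ*)) = 0.93·0.14 / (0.86·0.07) = 2.163.
Smallest integer k = 3.

3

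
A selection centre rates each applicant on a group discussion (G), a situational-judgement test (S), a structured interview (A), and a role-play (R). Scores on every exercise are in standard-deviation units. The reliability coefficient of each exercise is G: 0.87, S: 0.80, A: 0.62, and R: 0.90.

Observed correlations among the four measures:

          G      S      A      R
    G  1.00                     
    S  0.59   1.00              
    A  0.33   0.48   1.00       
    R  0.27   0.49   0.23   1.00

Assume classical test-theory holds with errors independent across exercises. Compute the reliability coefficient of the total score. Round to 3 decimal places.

0.908

Var(G+S+A+R) = 4 + 2·[0.59 + 0.33 + 0.27 + 0.48 + 0.49 + 0.23] = 4 + 4.78 = 8.78.
With uncorrelated errors the cross-covariances are all true-score covariance, so they carry over unchanged; only the diagonal terms shrink to ρᵢσᵢ².
True-score variance = [0.87 + 0.80 + 0.62 + 0.90] + 4.78 = 3.19 + 4.78 = 7.97.
Reliability = 7.97 / 8.78 = 0.908.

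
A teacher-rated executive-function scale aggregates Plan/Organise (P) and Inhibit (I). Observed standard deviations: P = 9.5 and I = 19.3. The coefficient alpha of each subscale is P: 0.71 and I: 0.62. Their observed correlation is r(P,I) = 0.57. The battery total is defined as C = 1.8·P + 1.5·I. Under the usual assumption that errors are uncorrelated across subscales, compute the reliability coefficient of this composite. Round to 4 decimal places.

0.7621

Var(C) = 1.8²·9.5² + 1.5²·19.3² + 2·[2.7·9.5·19.3·0.57] = 1130.51 + 564.351 = 1694.86.
With uncorrelated errors the cross-covariances are all true-score covariance, so they carry over unchanged; only the diagonal terms shrink to ρᵢσᵢ².
True-score variance = [1.8²·9.5²·0.71 + 1.5²·19.3²·0.62] + 564.351 = 727.235 + 564.351 = 1291.59.
Reliability = 1291.59 / 1694.86 = 0.7621.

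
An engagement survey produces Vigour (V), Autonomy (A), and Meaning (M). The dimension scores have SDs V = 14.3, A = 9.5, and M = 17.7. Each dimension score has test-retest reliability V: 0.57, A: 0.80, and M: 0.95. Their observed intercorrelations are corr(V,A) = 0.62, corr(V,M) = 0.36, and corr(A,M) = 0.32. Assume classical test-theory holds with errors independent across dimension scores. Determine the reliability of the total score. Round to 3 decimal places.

Var(V+A+M) = 14.3² + 9.5² + 17.7² + 2·[14.3·9.5·0.62 + 14.3·17.7·0.36 + 9.5·17.7·0.32] = 608.03 + 458.309 = 1066.34.
Under uncorrelated errors the observed covariances equal the true-score covariances, so only the own-variance terms attenuate.
True-score variance = [14.3²·0.57 + 9.5²·0.80 + 17.7²·0.95] + 458.309 = 486.385 + 458.309 = 944.694.
Reliability = 944.694 / 1066.34 = 0.886.

0.886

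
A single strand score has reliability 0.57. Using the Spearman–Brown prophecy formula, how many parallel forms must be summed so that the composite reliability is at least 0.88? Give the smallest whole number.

k ≥ ρ*(1−ρ₁)/(ρ₁(1−ρ*)) = 0.88·0.43 / (0.57·0.12) = 5.532.
Smallest integer k = 6.

6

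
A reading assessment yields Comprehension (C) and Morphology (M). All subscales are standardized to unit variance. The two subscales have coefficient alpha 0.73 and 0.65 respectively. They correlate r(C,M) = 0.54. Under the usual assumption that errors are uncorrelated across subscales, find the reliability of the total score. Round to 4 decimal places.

Var(C+M) = 2 + 2·[0.54] = 2 + 1.08 = 3.08.
With uncorrelated errors the cross-covariances are all true-score covariance, so they carry over unchanged; only the diagonal terms shrink to ρᵢσᵢ².
True-score variance = [0.73 + 0.65] + 1.08 = 1.38 + 1.08 = 2.46.
Reliability = 2.46 / 3.08 = 0.7987.

0.7987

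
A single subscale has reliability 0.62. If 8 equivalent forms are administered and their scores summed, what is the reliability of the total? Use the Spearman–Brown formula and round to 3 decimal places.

0.929

ρ_k = kρ / (1 + (k−1)ρ) = 8·0.62 / (1 + 7·0.62) = 4.960 / 5.340 = 0.929.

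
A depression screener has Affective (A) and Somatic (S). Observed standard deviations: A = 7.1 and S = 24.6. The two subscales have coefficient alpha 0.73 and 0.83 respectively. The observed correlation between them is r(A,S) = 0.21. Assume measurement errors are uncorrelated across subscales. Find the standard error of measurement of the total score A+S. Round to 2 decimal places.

10.79

Var(total) = 655.57 + 73.3572 = 728.927.
True-score variance = 539.082 + 73.3572 = 612.439, so reliability = 0.8402.
Error variance = 728.927 − 612.439 = 116.488; SEM = √116.488 = 10.79.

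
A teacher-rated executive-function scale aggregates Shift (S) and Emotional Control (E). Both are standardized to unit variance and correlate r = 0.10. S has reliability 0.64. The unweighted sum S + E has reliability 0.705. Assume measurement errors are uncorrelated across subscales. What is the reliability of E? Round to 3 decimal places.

0.711

Var(S+E) = 2 + 2·0.10 = 2.200.
True-score variance = ρ_S + ρ_E + 2·0.10, so 0.705 = (0.64 + ρ_E + 0.20) / 2.200.
ρ_E = 0.705·2.200 − 0.64 − 0.20 = 0.711.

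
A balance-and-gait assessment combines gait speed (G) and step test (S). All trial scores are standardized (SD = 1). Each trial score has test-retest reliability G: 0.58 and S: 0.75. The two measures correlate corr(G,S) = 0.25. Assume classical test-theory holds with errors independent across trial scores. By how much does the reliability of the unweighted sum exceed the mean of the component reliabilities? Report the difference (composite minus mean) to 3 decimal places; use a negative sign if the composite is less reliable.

0.067

Var(sum) = 2 + 0.5 = 2.5; true-score variance = 1.33 + 0.5 = 1.83; composite reliability = 0.7320.
Mean component reliability = 0.6650.
Difference = 0.7320 − 0.6650 = 0.067.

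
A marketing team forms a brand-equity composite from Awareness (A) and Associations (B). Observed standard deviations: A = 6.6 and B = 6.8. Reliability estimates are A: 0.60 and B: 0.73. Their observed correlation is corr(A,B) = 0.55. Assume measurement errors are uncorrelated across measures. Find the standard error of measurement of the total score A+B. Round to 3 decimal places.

Var(total) = 89.8 + 49.368 = 139.168.
True-score variance = 59.8912 + 49.368 = 109.259, so reliability = 0.7851.
Error variance = 139.168 − 109.259 = 29.9088; SEM = √29.9088 = 5.469.

5.469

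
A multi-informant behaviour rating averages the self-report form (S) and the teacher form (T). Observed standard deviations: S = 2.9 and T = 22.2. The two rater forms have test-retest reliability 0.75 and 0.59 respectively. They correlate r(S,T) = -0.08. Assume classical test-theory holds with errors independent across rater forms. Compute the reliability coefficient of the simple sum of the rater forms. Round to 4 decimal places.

0.5841

Var(S+T) = 2.9² + 22.2² + 2·[2.9·22.2·(-0.08)] = 501.25 − 10.3008 = 490.949.
Under uncorrelated errors the observed covariances equal the true-score covariances, so only the own-variance terms attenuate.
True-score variance = [2.9²·0.75 + 22.2²·0.59] − 10.3008 = 297.083 − 10.3008 = 286.782.
Reliability = 286.782 / 490.949 = 0.5841.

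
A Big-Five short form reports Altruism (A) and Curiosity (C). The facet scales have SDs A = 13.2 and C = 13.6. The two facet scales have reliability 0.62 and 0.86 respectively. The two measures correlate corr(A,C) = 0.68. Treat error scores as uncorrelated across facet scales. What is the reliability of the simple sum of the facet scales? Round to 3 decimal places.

0.847

Var(A+C) = 13.2² + 13.6² + 2·[13.2·13.6·0.68] = 359.2 + 244.147 = 603.347.
Because errors are independent across components, Cov(Tᵢ,Tⱼ) = Cov(Xᵢ,Xⱼ); the off-diagonal part of the true-score variance is the same as above.
True-score variance = [13.2²·0.62 + 13.6²·0.86] + 244.147 = 267.094 + 244.147 = 511.242.
Reliability = 511.242 / 603.347 = 0.847.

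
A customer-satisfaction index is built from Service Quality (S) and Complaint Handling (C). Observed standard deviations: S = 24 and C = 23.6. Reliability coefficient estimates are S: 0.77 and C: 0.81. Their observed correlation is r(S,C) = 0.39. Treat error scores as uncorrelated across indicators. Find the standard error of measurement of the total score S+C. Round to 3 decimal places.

15.437

Var(total) = 1132.96 + 441.792 = 1574.75.
True-score variance = 894.658 + 441.792 = 1336.45, so reliability = 0.8487.
Error variance = 1574.75 − 1336.45 = 238.302; SEM = √238.302 = 15.437.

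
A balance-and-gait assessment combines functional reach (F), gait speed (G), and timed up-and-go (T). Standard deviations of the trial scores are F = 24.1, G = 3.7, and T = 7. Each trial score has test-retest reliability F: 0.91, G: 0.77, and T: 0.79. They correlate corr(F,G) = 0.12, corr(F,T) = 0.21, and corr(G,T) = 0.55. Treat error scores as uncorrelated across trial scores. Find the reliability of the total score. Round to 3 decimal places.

Var(F+G+T) = 24.1² + 3.7² + 7² + 2·[24.1·3.7·0.12 + 24.1·7·0.21 + 3.7·7·0.55] = 643.5 + 120.745 = 764.245.
With uncorrelated errors the cross-covariances are all true-score covariance, so they carry over unchanged; only the diagonal terms shrink to ρᵢσᵢ².
True-score variance = [24.1²·0.91 + 3.7²·0.77 + 7²·0.79] + 120.745 = 577.788 + 120.745 = 698.533.
Reliability = 698.533 / 764.245 = 0.914.

0.914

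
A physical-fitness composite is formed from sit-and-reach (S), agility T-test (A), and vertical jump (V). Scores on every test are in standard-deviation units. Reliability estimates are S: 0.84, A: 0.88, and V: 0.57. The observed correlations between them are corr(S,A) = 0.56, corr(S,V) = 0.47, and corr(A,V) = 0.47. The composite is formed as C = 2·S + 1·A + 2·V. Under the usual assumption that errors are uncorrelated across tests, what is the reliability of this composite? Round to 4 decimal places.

Var(C) = 2² + 1 + 2² + 2·[2·0.56 + 4·0.47 + 2·0.47] = 9 + 7.88 = 16.88.
Because errors are independent across components, Cov(Tᵢ,Tⱼ) = Cov(Xᵢ,Xⱼ); the off-diagonal part of the true-score variance is the same as above.
True-score variance = [2²·0.84 + 0.88 + 2²·0.57] + 7.88 = 6.52 + 7.88 = 14.4.
Reliability = 14.4 / 16.88 = 0.8531.

0.8531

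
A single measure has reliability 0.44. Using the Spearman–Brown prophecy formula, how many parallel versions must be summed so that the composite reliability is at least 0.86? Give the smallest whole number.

k ≥ ρ*(1−ρ₁)/(ρ₁(1−ρ*)) = 0.86·0.56 / (0.44·0.14) = 7.818.
Smallest integer k = 8.

8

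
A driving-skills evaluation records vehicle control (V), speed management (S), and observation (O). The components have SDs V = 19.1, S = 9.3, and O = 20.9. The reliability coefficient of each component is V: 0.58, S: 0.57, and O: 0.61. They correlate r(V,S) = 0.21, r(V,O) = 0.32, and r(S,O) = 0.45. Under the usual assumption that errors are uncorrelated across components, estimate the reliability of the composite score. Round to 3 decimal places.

0.741

Var(V+S+O) = 19.1² + 9.3² + 20.9² + 2·[19.1·9.3·0.21 + 19.1·20.9·0.32 + 9.3·20.9·0.45] = 888.11 + 505.019 = 1393.13.
With uncorrelated errors the cross-covariances are all true-score covariance, so they carry over unchanged; only the diagonal terms shrink to ρᵢσᵢ².
True-score variance = [19.1²·0.58 + 9.3²·0.57 + 20.9²·0.61] + 505.019 = 527.343 + 505.019 = 1032.36.
Reliability = 1032.36 / 1393.13 = 0.741.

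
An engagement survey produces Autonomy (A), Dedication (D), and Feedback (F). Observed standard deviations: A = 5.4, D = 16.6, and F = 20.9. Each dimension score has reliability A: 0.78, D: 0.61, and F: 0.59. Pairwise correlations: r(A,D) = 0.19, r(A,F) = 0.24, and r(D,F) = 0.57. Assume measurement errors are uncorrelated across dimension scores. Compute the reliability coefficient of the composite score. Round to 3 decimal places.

0.761

Var(A+D+F) = 5.4² + 16.6² + 20.9² + 2·[5.4·16.6·0.19 + 5.4·20.9·0.24 + 16.6·20.9·0.57] = 741.53 + 483.748 = 1225.28.
Under uncorrelated errors the observed covariances equal the true-score covariances, so only the own-variance terms attenuate.
True-score variance = [5.4²·0.78 + 16.6²·0.61 + 20.9²·0.59] + 483.748 = 448.554 + 483.748 = 932.302.
Reliability = 932.302 / 1225.28 = 0.761.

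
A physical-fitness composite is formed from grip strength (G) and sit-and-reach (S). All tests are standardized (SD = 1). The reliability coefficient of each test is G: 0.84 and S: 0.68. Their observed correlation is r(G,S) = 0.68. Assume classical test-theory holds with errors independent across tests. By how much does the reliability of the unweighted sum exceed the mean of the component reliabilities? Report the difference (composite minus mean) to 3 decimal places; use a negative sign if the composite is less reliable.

Var(sum) = 2 + 1.36 = 3.36; true-score variance = 1.52 + 1.36 = 2.88; composite reliability = 0.8571.
Mean component reliability = 0.7600.
Difference = 0.8571 − 0.7600 = 0.097.

0.097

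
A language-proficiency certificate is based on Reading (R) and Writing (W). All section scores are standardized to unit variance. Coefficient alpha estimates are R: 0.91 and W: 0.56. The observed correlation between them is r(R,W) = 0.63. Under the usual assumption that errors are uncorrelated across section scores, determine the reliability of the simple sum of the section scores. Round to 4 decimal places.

0.8374

Var(R+W) = 2 + 2·[0.63] = 2 + 1.26 = 3.26.
Under uncorrelated errors the observed covariances equal the true-score covariances, so only the own-variance terms attenuate.
True-score variance = [0.91 + 0.56] + 1.26 = 1.47 + 1.26 = 2.73.
Reliability = 2.73 / 3.26 = 0.8374.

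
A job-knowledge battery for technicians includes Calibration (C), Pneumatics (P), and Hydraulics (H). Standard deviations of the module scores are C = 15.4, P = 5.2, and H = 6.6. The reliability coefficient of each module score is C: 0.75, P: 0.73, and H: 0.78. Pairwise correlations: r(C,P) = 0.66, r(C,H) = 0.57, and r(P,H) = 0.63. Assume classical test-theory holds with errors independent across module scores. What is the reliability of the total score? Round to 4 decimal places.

Var(C+P+H) = 15.4² + 5.2² + 6.6² + 2·[15.4·5.2·0.66 + 15.4·6.6·0.57 + 5.2·6.6·0.63] = 307.76 + 264.818 = 572.578.
Because errors are independent across components, Cov(Tᵢ,Tⱼ) = Cov(Xᵢ,Xⱼ); the off-diagonal part of the true-score variance is the same as above.
True-score variance = [15.4²·0.75 + 5.2²·0.73 + 6.6²·0.78] + 264.818 = 231.586 + 264.818 = 496.404.
Reliability = 496.404 / 572.578 = 0.8670.

0.8670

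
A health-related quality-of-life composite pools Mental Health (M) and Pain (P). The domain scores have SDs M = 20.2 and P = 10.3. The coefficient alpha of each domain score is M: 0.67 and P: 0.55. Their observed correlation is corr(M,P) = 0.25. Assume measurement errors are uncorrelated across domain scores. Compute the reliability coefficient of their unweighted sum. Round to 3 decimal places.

Var(M+P) = 20.2² + 10.3² + 2·[20.2·10.3·0.25] = 514.13 + 104.03 = 618.16.
Under uncorrelated errors the observed covariances equal the true-score covariances, so only the own-variance terms attenuate.
True-score variance = [20.2²·0.67 + 10.3²·0.55] + 104.03 = 331.736 + 104.03 = 435.766.
Reliability = 435.766 / 618.16 = 0.705.

0.705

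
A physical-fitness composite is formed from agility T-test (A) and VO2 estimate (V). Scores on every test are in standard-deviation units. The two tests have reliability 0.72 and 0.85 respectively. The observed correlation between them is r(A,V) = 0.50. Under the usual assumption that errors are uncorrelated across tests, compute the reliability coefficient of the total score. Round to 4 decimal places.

0.8567

Var(A+V) = 2 + 2·[0.50] = 2 + 1 = 3.
Because errors are independent across components, Cov(Tᵢ,Tⱼ) = Cov(Xᵢ,Xⱼ); the off-diagonal part of the true-score variance is the same as above.
True-score variance = [0.72 + 0.85] + 1 = 1.57 + 1 = 2.57.
Reliability = 2.57 / 3 = 0.8567.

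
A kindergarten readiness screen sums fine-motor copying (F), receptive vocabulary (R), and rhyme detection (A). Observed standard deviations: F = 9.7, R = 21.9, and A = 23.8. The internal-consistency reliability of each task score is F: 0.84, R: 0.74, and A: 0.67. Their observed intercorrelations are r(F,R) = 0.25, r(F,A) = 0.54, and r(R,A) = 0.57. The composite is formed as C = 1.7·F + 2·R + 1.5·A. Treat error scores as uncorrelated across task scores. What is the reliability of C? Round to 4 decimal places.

Var(C) = 1.7²·9.7² + 2²·21.9² + 1.5²·23.8² + 2·[3.4·9.7·21.9·0.25 + 2.55·9.7·23.8·0.54 + 3·21.9·23.8·0.57] = 3464.85 + 2779.49 = 6244.34.
Because errors are independent across components, Cov(Tᵢ,Tⱼ) = Cov(Xᵢ,Xⱼ); the off-diagonal part of the true-score variance is the same as above.
True-score variance = [1.7²·9.7²·0.84 + 2²·21.9²·0.74 + 1.5²·23.8²·0.67] + 2779.49 = 2501.97 + 2779.49 = 5281.46.
Reliability = 5281.46 / 6244.34 = 0.8458.

0.8458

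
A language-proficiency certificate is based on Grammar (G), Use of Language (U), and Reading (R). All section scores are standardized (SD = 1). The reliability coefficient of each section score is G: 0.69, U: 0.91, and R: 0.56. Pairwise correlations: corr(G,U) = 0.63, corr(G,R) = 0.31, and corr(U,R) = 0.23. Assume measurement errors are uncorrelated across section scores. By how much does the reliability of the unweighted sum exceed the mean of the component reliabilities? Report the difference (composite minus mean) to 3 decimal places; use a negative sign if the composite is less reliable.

0.123

Var(sum) = 3 + 2.34 = 5.34; true-score variance = 2.16 + 2.34 = 4.5; composite reliability = 0.8427.
Mean component reliability = 0.7200.
Difference = 0.8427 − 0.7200 = 0.123.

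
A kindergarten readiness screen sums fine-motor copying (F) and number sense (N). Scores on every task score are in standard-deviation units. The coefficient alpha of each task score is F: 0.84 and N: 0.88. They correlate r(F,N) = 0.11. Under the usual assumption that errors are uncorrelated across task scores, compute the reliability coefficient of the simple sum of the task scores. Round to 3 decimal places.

0.874

Var(F+N) = 2 + 2·[0.11] = 2 + 0.22 = 2.22.
Under uncorrelated errors the observed covariances equal the true-score covariances, so only the own-variance terms attenuate.
True-score variance = [0.84 + 0.88] + 0.22 = 1.72 + 0.22 = 1.94.
Reliability = 1.94 / 2.22 = 0.874.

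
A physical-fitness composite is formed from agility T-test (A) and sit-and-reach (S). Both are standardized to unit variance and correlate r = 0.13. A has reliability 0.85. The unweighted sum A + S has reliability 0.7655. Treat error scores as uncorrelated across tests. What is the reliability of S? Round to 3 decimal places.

Var(A+S) = 2 + 2·0.13 = 2.260.
True-score variance = ρ_A + ρ_S + 2·0.13, so 0.7655 = (0.85 + ρ_S + 0.26) / 2.260.
ρ_S = 0.7655·2.260 − 0.85 − 0.26 = 0.620.

0.620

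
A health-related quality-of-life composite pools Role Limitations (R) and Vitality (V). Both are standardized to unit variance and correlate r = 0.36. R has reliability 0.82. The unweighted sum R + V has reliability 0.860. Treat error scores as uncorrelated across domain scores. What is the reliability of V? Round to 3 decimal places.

0.799

Var(R+V) = 2 + 2·0.36 = 2.720.
True-score variance = ρ_R + ρ_V + 2·0.36, so 0.860 = (0.82 + ρ_V + 0.72) / 2.720.
ρ_V = 0.860·2.720 − 0.82 − 0.72 = 0.799.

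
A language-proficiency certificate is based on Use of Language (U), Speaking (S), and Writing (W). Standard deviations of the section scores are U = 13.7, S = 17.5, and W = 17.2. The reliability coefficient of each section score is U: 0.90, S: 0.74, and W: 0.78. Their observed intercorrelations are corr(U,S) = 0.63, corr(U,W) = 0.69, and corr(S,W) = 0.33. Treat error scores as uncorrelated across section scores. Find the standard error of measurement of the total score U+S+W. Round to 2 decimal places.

12.79

Var(total) = 789.78 + 825.928 = 1615.71.
True-score variance = 626.301 + 825.928 = 1452.23, so reliability = 0.8988.
Error variance = 1615.71 − 1452.23 = 163.479; SEM = √163.479 = 12.79.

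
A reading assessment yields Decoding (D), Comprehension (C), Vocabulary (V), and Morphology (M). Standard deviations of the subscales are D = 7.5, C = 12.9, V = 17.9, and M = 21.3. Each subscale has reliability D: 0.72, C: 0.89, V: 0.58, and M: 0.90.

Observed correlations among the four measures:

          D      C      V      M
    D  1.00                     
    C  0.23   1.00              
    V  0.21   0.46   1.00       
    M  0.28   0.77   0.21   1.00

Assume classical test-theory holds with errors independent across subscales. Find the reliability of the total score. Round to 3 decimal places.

Var(D+C+V+M) = 7.5² + 12.9² + 17.9² + 21.3² + 2·[7.5·12.9·0.23 + 7.5·17.9·0.21 + 7.5·21.3·0.28 + 12.9·17.9·0.46 + 12.9·21.3·0.77 + 17.9·21.3·0.21] = 996.76 + 986.066 = 1982.83.
Under uncorrelated errors the observed covariances equal the true-score covariances, so only the own-variance terms attenuate.
True-score variance = [7.5²·0.72 + 12.9²·0.89 + 17.9²·0.58 + 21.3²·0.90] + 986.066 = 782.764 + 986.066 = 1768.83.
Reliability = 1768.83 / 1982.83 = 0.892.

0.892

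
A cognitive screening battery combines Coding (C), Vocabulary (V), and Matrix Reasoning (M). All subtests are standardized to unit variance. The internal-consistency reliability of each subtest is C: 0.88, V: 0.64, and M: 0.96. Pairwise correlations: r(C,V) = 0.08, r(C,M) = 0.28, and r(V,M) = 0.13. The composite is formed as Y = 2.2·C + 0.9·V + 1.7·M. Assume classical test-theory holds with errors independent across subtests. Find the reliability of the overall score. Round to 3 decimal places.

0.913

Var(Y) = 2.2² + 0.9² + 1.7² + 2·[1.98·0.08 + 3.74·0.28 + 1.53·0.13] = 8.54 + 2.809 = 11.349.
With uncorrelated errors the cross-covariances are all true-score covariance, so they carry over unchanged; only the diagonal terms shrink to ρᵢσᵢ².
True-score variance = [2.2²·0.88 + 0.9²·0.64 + 1.7²·0.96] + 2.809 = 7.552 + 2.809 = 10.361.
Reliability = 10.361 / 11.349 = 0.913.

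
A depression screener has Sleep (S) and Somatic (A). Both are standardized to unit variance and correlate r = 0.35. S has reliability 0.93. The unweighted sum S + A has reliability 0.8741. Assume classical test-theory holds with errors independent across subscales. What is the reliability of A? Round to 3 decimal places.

Var(S+A) = 2 + 2·0.35 = 2.700.
True-score variance = ρ_S + ρ_A + 2·0.35, so 0.8741 = (0.93 + ρ_A + 0.70) / 2.700.
ρ_A = 0.8741·2.700 − 0.93 − 0.70 = 0.730.

0.730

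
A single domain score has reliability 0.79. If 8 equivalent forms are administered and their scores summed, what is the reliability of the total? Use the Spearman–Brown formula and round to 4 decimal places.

ρ_k = kρ / (1 + (k−1)ρ) = 8·0.79 / (1 + 7·0.79) = 6.320 / 6.530 = 0.9678.

0.9678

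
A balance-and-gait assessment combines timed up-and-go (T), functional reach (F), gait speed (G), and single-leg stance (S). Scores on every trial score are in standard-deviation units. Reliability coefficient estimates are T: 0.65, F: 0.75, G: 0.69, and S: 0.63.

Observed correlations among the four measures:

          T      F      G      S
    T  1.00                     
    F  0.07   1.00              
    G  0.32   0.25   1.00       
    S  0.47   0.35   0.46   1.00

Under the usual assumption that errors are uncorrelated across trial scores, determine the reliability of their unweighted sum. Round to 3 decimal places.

Var(T+F+G+S) = 4 + 2·[0.07 + 0.32 + 0.47 + 0.25 + 0.35 + 0.46] = 4 + 3.84 = 7.84.
Under uncorrelated errors the observed covariances equal the true-score covariances, so only the own-variance terms attenuate.
True-score variance = [0.65 + 0.75 + 0.69 + 0.63] + 3.84 = 2.72 + 3.84 = 6.56.
Reliability = 6.56 / 7.84 = 0.837.

0.837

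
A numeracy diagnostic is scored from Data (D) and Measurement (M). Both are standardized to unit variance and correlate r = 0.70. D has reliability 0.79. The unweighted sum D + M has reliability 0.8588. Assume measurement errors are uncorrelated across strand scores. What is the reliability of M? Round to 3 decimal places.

0.730

Var(D+M) = 2 + 2·0.70 = 3.400.
True-score variance = ρ_D + ρ_M + 2·0.70, so 0.8588 = (0.79 + ρ_M + 1.40) / 3.400.
ρ_M = 0.8588·3.400 − 0.79 − 1.40 = 0.730.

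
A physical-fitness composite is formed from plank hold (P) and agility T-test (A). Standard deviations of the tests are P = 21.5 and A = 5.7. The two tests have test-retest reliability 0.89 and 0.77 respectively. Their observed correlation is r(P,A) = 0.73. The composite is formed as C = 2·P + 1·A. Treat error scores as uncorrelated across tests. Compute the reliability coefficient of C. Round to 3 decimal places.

0.906

Var(C) = 2²·21.5² + 5.7² + 2·[2·21.5·5.7·0.73] = 1881.49 + 357.846 = 2239.34.
Under uncorrelated errors the observed covariances equal the true-score covariances, so only the own-variance terms attenuate.
True-score variance = [2²·21.5²·0.89 + 5.7²·0.77] + 357.846 = 1670.63 + 357.846 = 2028.47.
Reliability = 2028.47 / 2239.34 = 0.906.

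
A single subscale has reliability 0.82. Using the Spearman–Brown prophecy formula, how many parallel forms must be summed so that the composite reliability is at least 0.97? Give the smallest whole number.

k ≥ ρ*(1−ρ₁)/(ρ₁(1−ρ*)) = 0.97·0.18 / (0.82·0.03) = 7.098.
Smallest integer k = 8.

8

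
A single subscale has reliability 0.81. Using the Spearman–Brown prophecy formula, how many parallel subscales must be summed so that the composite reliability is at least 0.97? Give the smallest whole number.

8

k ≥ ρ*(1−ρ₁)/(ρ₁(1−ρ*)) = 0.97·0.19 / (0.81·0.03) = 7.584.
Smallest integer k = 8.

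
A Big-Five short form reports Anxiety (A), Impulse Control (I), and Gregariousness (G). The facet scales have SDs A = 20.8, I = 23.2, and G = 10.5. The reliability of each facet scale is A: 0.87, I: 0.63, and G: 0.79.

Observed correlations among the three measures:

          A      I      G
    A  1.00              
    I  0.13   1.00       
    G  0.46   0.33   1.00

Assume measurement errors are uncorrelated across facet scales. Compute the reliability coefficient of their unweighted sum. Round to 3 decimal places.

0.822

Var(A+I+G) = 20.8² + 23.2² + 10.5² + 2·[20.8·23.2·0.13 + 20.8·10.5·0.46 + 23.2·10.5·0.33] = 1081.13 + 487.17 = 1568.3.
Under uncorrelated errors the observed covariances equal the true-score covariances, so only the own-variance terms attenuate.
True-score variance = [20.8²·0.87 + 23.2²·0.63 + 10.5²·0.79] + 487.17 = 802.586 + 487.17 = 1289.76.
Reliability = 1289.76 / 1568.3 = 0.822.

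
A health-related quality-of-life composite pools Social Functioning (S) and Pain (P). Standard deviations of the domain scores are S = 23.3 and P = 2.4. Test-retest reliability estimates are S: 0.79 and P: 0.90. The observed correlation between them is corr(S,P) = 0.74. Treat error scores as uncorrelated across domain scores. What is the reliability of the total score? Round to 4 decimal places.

0.8185

Var(S+P) = 23.3² + 2.4² + 2·[23.3·2.4·0.74] = 548.65 + 82.7616 = 631.412.
With uncorrelated errors the cross-covariances are all true-score covariance, so they carry over unchanged; only the diagonal terms shrink to ρᵢσᵢ².
True-score variance = [23.3²·0.79 + 2.4²·0.90] + 82.7616 = 434.067 + 82.7616 = 516.829.
Reliability = 516.829 / 631.412 = 0.8185.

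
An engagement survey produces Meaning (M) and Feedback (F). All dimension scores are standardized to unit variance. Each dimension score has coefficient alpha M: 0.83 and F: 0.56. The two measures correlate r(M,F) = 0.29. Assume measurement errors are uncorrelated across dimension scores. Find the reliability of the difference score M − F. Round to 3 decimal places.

Var(M−F) = 1 + 1 − 2·0.29 = 2 − 0.58 = 1.42.
Because errors are independent across components, Cov(Tᵢ,Tⱼ) = Cov(Xᵢ,Xⱼ); the off-diagonal part of the true-score variance is the same as above.
True-score variance = [0.83 + 0.56] − 0.58 = 1.39 − 0.58 = 0.81.
Reliability = 0.81 / 1.42 = 0.570.

0.570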